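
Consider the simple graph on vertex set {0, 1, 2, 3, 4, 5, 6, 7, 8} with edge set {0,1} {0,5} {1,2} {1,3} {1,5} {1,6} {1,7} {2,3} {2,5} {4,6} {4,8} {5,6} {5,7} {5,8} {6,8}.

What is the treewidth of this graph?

2

A width-2 tree decomposition is:
Bags: B1 = {1, 5, 6}  B2 = {0, 1, 5}  B3 = {1, 2, 5}  B4 = {5, 6, 8}  B5 = {1, 5, 7}  B6 = {1, 2, 3}  B7 = {4, 6, 8}
Tree: B1–B2, B2–B3, B1–B4, B1–B5, B3–B6, B4–B7
Each bag holds 3 vertices, so the decomposition has width 2, which upper-bounds the treewidth. For the lower bound, the 3 vertices {4, 6, 8} are pairwise adjacent, and any tree decomposition puts a clique entirely inside one bag — forcing width ≥ 2. Combining the bounds, tw(G) = 2.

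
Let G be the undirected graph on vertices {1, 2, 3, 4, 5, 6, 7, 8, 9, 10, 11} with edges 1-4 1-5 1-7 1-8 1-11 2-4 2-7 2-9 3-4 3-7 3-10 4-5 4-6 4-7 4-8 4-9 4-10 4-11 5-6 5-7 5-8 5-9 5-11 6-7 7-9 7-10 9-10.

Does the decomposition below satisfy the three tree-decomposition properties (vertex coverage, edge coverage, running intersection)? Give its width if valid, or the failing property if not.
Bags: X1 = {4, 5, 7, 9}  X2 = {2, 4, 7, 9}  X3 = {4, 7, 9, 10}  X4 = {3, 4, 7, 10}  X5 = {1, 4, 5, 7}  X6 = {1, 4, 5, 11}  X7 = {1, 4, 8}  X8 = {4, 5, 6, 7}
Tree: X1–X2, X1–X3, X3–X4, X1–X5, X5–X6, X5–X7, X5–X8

A tree decomposition must satisfy three properties: every vertex lies in some bag; for every edge, both endpoints lie together in some bag; and for every vertex, the bags containing it form a connected subtree. Here edge (5,8) lies in no bag, so the decomposition is invalid.

No — edge (5,8) lies in no bag.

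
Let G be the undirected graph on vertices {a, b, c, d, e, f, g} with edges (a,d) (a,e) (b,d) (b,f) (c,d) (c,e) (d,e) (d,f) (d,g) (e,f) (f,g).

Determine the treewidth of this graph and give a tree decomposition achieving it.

Treewidth 2.
Bags: B1 = {b, d, f}  B2 = {d, e, f}  B3 = {c, d, e}  B4 = {d, f, g}  B5 = {a, d, e}
Tree: B1–B2, B2–B3, B2–B4, B2–B5

The largest bag has 3 vertices, giving width 2; this decomposition certifies tw(G) ≤ 2. Conversely, {a, d, e} is a clique of size 3, and the vertices of any clique must share a bag in every tree decomposition; so some bag has ≥ 3 vertices and tw(G) ≥ 2. The upper and lower bounds meet at 2, so that is the treewidth.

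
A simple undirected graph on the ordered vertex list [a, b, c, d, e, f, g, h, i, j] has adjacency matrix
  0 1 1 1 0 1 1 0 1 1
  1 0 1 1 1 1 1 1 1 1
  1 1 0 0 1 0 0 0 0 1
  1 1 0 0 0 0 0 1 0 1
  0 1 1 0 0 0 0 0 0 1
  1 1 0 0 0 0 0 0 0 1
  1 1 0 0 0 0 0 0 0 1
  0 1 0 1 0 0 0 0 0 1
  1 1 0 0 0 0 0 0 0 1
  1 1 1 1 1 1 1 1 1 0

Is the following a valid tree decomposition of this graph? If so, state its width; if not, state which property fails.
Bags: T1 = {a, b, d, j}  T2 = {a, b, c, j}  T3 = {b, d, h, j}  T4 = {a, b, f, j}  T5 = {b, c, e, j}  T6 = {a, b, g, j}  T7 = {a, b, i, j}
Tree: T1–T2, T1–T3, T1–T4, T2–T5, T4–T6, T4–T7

Vertex coverage: the bags together contain {a, b, c, d, e, f, g, h, i, j}, the full vertex set. Edge coverage: each edge of G has both endpoints in at least one bag. Running intersection: for every vertex, the bags containing it form a connected subtree. All three properties hold, so this is a valid tree decomposition of width max|bag| − 1 = 3, and hence tw(G) ≤ 3.

Yes; width 3.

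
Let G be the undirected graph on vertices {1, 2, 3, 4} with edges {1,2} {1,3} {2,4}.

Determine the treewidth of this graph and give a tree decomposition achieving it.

The largest bag has 2 vertices, giving width 1; this decomposition certifies tw(G) ≤ 1. Since G has at least one edge (e.g. 3–1), it is not an edgeless graph, so tw(G) ≥ 1. The upper and lower bounds meet at 1, so that is the treewidth.

Treewidth 1.
One optimal decomposition is:
Bags: B1 = {1, 3}  B2 = {1, 2}  B3 = {2, 4}
Tree: B1–B2, B2–B3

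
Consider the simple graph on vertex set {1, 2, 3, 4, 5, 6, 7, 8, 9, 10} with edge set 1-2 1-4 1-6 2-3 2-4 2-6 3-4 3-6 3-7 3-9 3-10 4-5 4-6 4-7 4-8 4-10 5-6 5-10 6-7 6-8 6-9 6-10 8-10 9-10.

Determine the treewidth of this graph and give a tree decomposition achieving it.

Every bag has size at most 4, so the width is 4 − 1 = 3 and tw(G) ≤ 3. Conversely, {3, 6, 9, 10} is a clique of size 4, and the vertices of any clique must share a bag in every tree decomposition; so some bag has ≥ 4 vertices and tw(G) ≥ 3. Combining the bounds, tw(G) = 3.

Treewidth 3.
One optimal decomposition is:
Bags: B1 = {3, 4, 6, 10}  B2 = {4, 5, 6, 10}  B3 = {3, 4, 6, 7}  B4 = {3, 6, 9, 10}  B5 = {2, 3, 4, 6}  B6 = {1, 2, 4, 6}  B7 = {4, 6, 8, 10}
Tree: B1–B2, B1–B3, B1–B4, B3–B5, B5–B6, B2–B7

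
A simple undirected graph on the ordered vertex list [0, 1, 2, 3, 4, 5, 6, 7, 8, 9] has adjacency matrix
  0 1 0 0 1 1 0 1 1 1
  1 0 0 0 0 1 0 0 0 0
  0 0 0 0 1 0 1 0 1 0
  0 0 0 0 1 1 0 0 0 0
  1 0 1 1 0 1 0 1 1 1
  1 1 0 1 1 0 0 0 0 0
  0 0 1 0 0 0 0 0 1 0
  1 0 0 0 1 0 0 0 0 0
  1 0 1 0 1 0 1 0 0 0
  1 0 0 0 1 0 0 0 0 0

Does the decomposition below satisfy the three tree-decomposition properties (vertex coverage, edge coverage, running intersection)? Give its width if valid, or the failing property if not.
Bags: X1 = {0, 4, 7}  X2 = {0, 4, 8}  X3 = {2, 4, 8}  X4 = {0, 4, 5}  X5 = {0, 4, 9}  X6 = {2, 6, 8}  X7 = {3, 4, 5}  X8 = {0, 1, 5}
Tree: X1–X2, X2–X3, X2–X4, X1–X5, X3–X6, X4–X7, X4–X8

Yes; width 2.

Checking the three conditions: (i) the bags cover all of {0, 1, 2, 3, 4, 5, 6, 7, 8, 9}; (ii) for each edge, some bag contains both endpoints; (iii) the bags containing any fixed vertex form a subtree. All hold, so the decomposition is valid with width 3 − 1 = 2.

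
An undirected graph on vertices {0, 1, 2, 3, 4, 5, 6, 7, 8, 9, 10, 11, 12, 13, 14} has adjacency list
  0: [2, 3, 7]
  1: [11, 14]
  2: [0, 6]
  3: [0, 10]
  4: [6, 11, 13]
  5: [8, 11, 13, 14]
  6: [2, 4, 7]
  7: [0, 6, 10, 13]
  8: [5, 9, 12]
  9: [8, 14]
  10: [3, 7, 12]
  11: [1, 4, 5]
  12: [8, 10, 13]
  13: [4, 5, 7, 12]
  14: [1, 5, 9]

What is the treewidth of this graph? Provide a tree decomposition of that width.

Treewidth 3.
One such decomposition:
Bags: B1 = {0, 2, 3, 10}  B2 = {0, 2, 7, 10}  B3 = {2, 6, 7, 10}  B4 = {6, 7, 10, 12}  B5 = {6, 7, 12, 13}  B6 = {4, 6, 12, 13}  B7 = {4, 8, 12, 13}  B8 = {4, 5, 8, 13}  B9 = {4, 5, 8, 11}  B10 = {5, 8, 9, 11}  B11 = {5, 9, 11, 14}  B12 = {1, 9, 11, 14}
Tree: B1–B2, B2–B3, B3–B4, B4–B5, B5–B6, B6–B7, B7–B8, B8–B9, B9–B10, B10–B11, B11–B12

Every bag has size at most 4, so the width is 4 − 1 = 3 and tw(G) ≤ 3. For the lower bound: the 4 vertex sets {0,2,3}, {10}, {7}, {4,6,12,13} are disjoint, each induces a connected subgraph, and every pair is joined by at least one edge of G. Contracting each set to a single vertex therefore yields K_{4} as a minor, and since treewidth is minor-monotone, tw(G) ≥ tw(K_{4}) = 3. Therefore the treewidth is 3.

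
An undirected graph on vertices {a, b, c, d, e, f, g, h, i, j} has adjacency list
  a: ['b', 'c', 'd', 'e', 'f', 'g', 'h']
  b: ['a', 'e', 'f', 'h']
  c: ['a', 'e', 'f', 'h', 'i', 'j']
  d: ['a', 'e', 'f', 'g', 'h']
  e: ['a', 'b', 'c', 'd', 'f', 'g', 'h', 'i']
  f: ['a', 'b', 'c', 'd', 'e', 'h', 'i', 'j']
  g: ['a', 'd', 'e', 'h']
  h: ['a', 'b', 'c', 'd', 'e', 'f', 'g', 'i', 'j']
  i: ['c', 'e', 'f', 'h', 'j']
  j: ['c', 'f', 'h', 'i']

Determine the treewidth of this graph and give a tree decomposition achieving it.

The largest bag has 5 vertices, giving width 4; this decomposition certifies tw(G) ≤ 4. For the lower bound, the 5 vertices {a, d, e, g, h} are pairwise adjacent, and any tree decomposition puts a clique entirely inside one bag — forcing width ≥ 4. The upper and lower bounds meet at 4, so that is the treewidth.

Treewidth 4.
One optimal decomposition is:
Bags: B1 = {a, c, e, f, h}  B2 = {a, d, e, f, h}  B3 = {c, e, f, h, i}  B4 = {c, f, h, i, j}  B5 = {a, d, e, g, h}  B6 = {a, b, e, f, h}
Tree: B1–B2, B1–B3, B3–B4, B2–B5, B1–B6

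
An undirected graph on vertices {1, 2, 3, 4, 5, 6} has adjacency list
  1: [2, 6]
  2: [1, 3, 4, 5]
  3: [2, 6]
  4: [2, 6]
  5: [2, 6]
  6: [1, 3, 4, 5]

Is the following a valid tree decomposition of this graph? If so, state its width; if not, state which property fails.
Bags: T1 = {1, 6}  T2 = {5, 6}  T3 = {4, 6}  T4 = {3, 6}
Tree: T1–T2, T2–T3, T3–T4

No — vertex 2 appears in no bag.

A tree decomposition must satisfy three properties: every vertex lies in some bag; for every edge, both endpoints lie together in some bag; and for every vertex, the bags containing it form a connected subtree. Here vertex 2 appears in no bag, so the decomposition is invalid.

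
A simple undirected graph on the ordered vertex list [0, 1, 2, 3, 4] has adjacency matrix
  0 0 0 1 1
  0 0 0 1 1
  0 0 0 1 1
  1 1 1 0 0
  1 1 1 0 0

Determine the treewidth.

2

A width-2 tree decomposition is:
Bags: B1 = {0, 3, 4}  B2 = {1, 3, 4}  B3 = {2, 3, 4}
Tree: B1–B2, B2–B3
Every bag has size at most 3, so the width is 3 − 1 = 2 and tw(G) ≤ 2. Since 4–0–3–1–4 is a cycle in G, G is not acyclic. Forests are exactly the graphs of treewidth ≤ 1, so tw(G) ≥ 2. Therefore the treewidth is 2.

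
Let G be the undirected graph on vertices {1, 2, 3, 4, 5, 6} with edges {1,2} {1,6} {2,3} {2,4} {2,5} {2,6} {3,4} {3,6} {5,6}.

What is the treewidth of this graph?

A width-2 tree decomposition is:
Bags: B1 = {2, 5, 6}  B2 = {1, 2, 6}  B3 = {2, 3, 6}  B4 = {2, 3, 4}
Tree: B1–B2, B2–B3, B3–B4
Each bag holds 3 vertices, so the decomposition has width 2, which upper-bounds the treewidth. On the other hand G contains the 3-clique {2, 3, 4}. A clique must lie in a single bag of any decomposition, so no decomposition can have width below 2. Hence tw(G) = 2 exactly.

2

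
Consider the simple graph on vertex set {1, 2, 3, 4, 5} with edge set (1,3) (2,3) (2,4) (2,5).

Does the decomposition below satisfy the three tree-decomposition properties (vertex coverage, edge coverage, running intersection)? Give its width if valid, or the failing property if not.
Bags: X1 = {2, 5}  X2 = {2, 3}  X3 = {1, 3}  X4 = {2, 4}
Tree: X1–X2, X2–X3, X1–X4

Yes; width 1.

Vertex coverage: the bags together contain {1, 2, 3, 4, 5}, the full vertex set. Edge coverage: each edge of G has both endpoints in at least one bag. Running intersection: for every vertex, the bags containing it form a connected subtree. All three properties hold, so this is a valid tree decomposition of width max|bag| − 1 = 1, and hence tw(G) ≤ 1.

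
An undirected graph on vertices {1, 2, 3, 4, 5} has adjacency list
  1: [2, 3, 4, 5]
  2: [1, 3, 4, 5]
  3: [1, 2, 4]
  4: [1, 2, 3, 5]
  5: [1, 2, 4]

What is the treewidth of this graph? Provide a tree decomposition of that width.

Every bag has size at most 4, so the width is 4 − 1 = 3 and tw(G) ≤ 3. On the other hand G contains the 4-clique {1, 2, 3, 4}. A clique must lie in a single bag of any decomposition, so no decomposition can have width below 3. Therefore the treewidth is 3.

Treewidth 3.
Bags: B1 = {1, 2, 4, 5}  B2 = {1, 2, 3, 4}
Tree: B1–B2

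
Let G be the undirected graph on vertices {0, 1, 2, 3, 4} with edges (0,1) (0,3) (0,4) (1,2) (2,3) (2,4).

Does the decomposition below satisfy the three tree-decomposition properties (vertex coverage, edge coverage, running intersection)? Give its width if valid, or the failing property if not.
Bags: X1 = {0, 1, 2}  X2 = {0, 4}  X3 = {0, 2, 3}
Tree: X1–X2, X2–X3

No — edge (2,4) lies in no bag.

A tree decomposition must satisfy three properties: every vertex lies in some bag; for every edge, both endpoints lie together in some bag; and for every vertex, the bags containing it form a connected subtree. Here edge (2,4) lies in no bag, so the decomposition is invalid.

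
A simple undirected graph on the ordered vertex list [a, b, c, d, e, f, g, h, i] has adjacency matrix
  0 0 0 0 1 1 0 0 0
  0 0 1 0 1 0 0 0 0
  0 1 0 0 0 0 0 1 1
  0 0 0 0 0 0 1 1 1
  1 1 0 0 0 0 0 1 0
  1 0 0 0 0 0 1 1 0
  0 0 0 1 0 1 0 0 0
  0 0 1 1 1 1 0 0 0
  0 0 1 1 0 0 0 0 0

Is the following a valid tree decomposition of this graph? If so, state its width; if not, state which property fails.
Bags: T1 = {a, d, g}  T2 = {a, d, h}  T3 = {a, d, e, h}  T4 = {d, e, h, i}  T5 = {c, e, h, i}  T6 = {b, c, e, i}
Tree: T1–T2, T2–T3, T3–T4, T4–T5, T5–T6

A tree decomposition must satisfy three properties: every vertex lies in some bag; for every edge, both endpoints lie together in some bag; and for every vertex, the bags containing it form a connected subtree. Here vertex f appears in no bag, so the decomposition is invalid.

No — vertex f appears in no bag.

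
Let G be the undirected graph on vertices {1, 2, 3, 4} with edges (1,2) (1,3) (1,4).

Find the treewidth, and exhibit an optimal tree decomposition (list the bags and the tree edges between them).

Each bag holds 2 vertices, so the decomposition has width 1, which upper-bounds the treewidth. G has an edge, so its treewidth is at least 1. Combining the bounds, tw(G) = 1.

Treewidth 1.
One optimal decomposition is:
Bags: B1 = {1, 4}  B2 = {1, 3}  B3 = {1, 2}
Tree: B1–B2, B1–B3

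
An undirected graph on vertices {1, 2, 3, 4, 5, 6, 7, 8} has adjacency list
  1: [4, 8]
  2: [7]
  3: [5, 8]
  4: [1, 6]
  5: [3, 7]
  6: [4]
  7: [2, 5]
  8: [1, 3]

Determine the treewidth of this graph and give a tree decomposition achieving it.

Treewidth 1.
One such decomposition:
Bags: B1 = {2, 7}  B2 = {5, 7}  B3 = {3, 5}  B4 = {3, 8}  B5 = {1, 8}  B6 = {1, 4}  B7 = {4, 6}
Tree: B1–B2, B2–B3, B3–B4, B4–B5, B5–B6, B6–B7

Every bag has size at most 2, so the width is 2 − 1 = 1 and tw(G) ≤ 1. Any graph with an edge has treewidth ≥ 1, and G has the edge 2–7. Hence tw(G) = 1 exactly.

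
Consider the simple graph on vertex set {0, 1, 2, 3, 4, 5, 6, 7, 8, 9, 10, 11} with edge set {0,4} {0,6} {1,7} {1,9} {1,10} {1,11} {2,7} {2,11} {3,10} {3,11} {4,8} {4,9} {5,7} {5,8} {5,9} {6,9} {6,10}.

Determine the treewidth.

3

A width-3 tree decomposition is:
Bags: B1 = {0, 4, 5, 8}  B2 = {0, 4, 5, 9}  B3 = {0, 5, 6, 9}  B4 = {5, 6, 7, 9}  B5 = {1, 6, 7, 9}  B6 = {1, 6, 7, 10}  B7 = {1, 2, 7, 10}  B8 = {1, 2, 10, 11}  B9 = {2, 3, 10, 11}
Tree: B1–B2, B2–B3, B3–B4, B4–B5, B5–B6, B6–B7, B7–B8, B8–B9
Each bag holds 4 vertices, so the decomposition has width 3, which upper-bounds the treewidth. For the lower bound: the 4 vertex sets {0,4,8}, {5}, {9}, {1,6,7,10} are disjoint, each induces a connected subgraph, and every pair is joined by at least one edge of G. Contracting each set to a single vertex therefore yields K_{4} as a minor, and since treewidth is minor-monotone, tw(G) ≥ tw(K_{4}) = 3. Therefore the treewidth is 3.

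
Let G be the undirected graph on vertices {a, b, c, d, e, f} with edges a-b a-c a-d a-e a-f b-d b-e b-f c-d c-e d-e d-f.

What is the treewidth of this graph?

A width-3 tree decomposition is:
Bags: B1 = {a, b, d, e}  B2 = {a, b, d, f}  B3 = {a, c, d, e}
Tree: B1–B2, B1–B3
Every bag has size at most 4, so the width is 4 − 1 = 3 and tw(G) ≤ 3. For the lower bound, the 4 vertices {a, c, d, e} are pairwise adjacent, and any tree decomposition puts a clique entirely inside one bag — forcing width ≥ 3. Combining the bounds, tw(G) = 3.

3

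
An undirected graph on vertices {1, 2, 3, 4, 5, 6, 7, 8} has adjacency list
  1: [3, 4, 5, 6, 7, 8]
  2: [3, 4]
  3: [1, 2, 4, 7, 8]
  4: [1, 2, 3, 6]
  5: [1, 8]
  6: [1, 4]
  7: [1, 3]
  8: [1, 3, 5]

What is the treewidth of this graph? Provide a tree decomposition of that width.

Treewidth 2.
One such decomposition:
Bags: B1 = {1, 3, 4}  B2 = {1, 3, 8}  B3 = {1, 3, 7}  B4 = {1, 5, 8}  B5 = {2, 3, 4}  B6 = {1, 4, 6}
Tree: B1–B2, B1–B3, B2–B4, B1–B5, B1–B6

Each bag holds 3 vertices, so the decomposition has width 2, which upper-bounds the treewidth. Conversely, {1, 3, 8} is a clique of size 3, and the vertices of any clique must share a bag in every tree decomposition; so some bag has ≥ 3 vertices and tw(G) ≥ 2. Hence tw(G) = 2 exactly.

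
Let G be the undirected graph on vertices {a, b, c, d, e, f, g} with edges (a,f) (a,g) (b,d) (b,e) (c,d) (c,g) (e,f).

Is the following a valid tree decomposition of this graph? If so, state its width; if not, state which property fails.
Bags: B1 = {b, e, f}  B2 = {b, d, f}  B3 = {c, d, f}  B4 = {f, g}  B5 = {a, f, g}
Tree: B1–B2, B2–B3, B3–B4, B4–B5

No — edge (c,g) lies in no bag.

A tree decomposition must satisfy three properties: every vertex lies in some bag; for every edge, both endpoints lie together in some bag; and for every vertex, the bags containing it form a connected subtree. Here edge (c,g) lies in no bag, so the decomposition is invalid.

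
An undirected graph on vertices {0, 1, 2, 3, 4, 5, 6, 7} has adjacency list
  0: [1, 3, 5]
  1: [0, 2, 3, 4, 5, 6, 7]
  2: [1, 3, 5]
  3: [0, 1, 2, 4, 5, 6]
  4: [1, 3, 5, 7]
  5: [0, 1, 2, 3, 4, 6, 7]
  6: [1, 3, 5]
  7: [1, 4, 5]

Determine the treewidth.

3

A width-3 tree decomposition is:
Bags: B1 = {1, 3, 5, 6}  B2 = {0, 1, 3, 5}  B3 = {1, 3, 4, 5}  B4 = {1, 4, 5, 7}  B5 = {1, 2, 3, 5}
Tree: B1–B2, B2–B3, B3–B4, B3–B5
Each bag holds 4 vertices, so the decomposition has width 3, which upper-bounds the treewidth. On the other hand G contains the 4-clique {0, 1, 3, 5}. A clique must lie in a single bag of any decomposition, so no decomposition can have width below 3. The upper and lower bounds meet at 3, so that is the treewidth.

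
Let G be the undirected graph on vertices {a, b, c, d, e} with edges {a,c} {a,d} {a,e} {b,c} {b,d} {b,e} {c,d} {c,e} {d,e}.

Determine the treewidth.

A width-3 tree decomposition is:
Bags: B1 = {a, c, d, e}  B2 = {b, c, d, e}
Tree: B1–B2
The largest bag has 4 vertices, giving width 3; this decomposition certifies tw(G) ≤ 3. For the lower bound, the 4 vertices {a, c, d, e} are pairwise adjacent, and any tree decomposition puts a clique entirely inside one bag — forcing width ≥ 3. Therefore the treewidth is 3.

3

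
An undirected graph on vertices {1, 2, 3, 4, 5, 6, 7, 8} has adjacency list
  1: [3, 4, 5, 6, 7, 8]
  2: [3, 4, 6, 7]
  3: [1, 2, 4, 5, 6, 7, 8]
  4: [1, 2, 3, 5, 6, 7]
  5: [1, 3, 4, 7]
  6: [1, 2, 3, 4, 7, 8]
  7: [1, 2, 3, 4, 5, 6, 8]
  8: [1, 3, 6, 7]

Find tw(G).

4

A width-4 tree decomposition is:
Bags: B1 = {1, 3, 4, 6, 7}  B2 = {2, 3, 4, 6, 7}  B3 = {1, 3, 6, 7, 8}  B4 = {1, 3, 4, 5, 7}
Tree: B1–B2, B1–B3, B1–B4
Each bag holds 5 vertices, so the decomposition has width 4, which upper-bounds the treewidth. Conversely, {1, 3, 6, 7, 8} is a clique of size 5, and the vertices of any clique must share a bag in every tree decomposition; so some bag has ≥ 5 vertices and tw(G) ≥ 4. Combining the bounds, tw(G) = 4.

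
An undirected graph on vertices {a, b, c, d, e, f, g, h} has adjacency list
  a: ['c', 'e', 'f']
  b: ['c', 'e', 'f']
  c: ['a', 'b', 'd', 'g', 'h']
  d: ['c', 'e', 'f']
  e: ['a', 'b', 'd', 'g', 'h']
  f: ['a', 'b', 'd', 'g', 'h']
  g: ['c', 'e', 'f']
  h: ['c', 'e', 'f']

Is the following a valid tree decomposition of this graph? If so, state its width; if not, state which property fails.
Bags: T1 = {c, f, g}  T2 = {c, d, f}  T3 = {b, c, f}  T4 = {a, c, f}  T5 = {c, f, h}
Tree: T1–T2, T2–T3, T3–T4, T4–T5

No — vertex e appears in no bag.

A tree decomposition must satisfy three properties: every vertex lies in some bag; for every edge, both endpoints lie together in some bag; and for every vertex, the bags containing it form a connected subtree. Here vertex e appears in no bag, so the decomposition is invalid.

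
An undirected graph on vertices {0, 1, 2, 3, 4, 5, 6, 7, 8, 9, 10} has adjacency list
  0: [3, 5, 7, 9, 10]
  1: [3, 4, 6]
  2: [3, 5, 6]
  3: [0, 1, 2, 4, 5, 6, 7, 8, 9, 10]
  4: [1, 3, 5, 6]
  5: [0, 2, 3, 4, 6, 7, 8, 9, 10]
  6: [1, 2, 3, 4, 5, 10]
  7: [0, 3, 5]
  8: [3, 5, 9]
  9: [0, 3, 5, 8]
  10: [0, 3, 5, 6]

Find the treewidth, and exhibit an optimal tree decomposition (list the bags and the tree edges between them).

Each bag holds 4 vertices, so the decomposition has width 3, which upper-bounds the treewidth. For the lower bound, the 4 vertices {1, 3, 4, 6} are pairwise adjacent, and any tree decomposition puts a clique entirely inside one bag — forcing width ≥ 3. The upper and lower bounds meet at 3, so that is the treewidth.

Treewidth 3.
One optimal decomposition is:
Bags: B1 = {3, 5, 6, 10}  B2 = {0, 3, 5, 10}  B3 = {0, 3, 5, 7}  B4 = {0, 3, 5, 9}  B5 = {3, 4, 5, 6}  B6 = {2, 3, 5, 6}  B7 = {1, 3, 4, 6}  B8 = {3, 5, 8, 9}
Tree: B1–B2, B2–B3, B3–B4, B1–B5, B5–B6, B5–B7, B4–B8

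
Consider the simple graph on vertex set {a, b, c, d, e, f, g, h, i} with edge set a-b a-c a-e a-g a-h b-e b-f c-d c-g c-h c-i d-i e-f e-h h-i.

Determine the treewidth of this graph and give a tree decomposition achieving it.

Each bag holds 3 vertices, so the decomposition has width 2, which upper-bounds the treewidth. For the lower bound, the 3 vertices {b, e, f} are pairwise adjacent, and any tree decomposition puts a clique entirely inside one bag — forcing width ≥ 2. Therefore the treewidth is 2.

Treewidth 2.
One optimal decomposition is:
Bags: B1 = {a, e, h}  B2 = {a, c, h}  B3 = {c, h, i}  B4 = {a, c, g}  B5 = {a, b, e}  B6 = {c, d, i}  B7 = {b, e, f}
Tree: B1–B2, B2–B3, B2–B4, B1–B5, B3–B6, B5–B7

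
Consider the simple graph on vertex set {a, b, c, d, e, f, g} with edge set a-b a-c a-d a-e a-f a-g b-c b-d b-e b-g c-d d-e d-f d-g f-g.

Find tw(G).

3

A width-3 tree decomposition is:
Bags: B1 = {a, b, d, e}  B2 = {a, b, d, g}  B3 = {a, d, f, g}  B4 = {a, b, c, d}
Tree: B1–B2, B2–B3, B2–B4
The largest bag has 4 vertices, giving width 3; this decomposition certifies tw(G) ≤ 3. Conversely, {a, d, f, g} is a clique of size 4, and the vertices of any clique must share a bag in every tree decomposition; so some bag has ≥ 4 vertices and tw(G) ≥ 3. Therefore the treewidth is 3.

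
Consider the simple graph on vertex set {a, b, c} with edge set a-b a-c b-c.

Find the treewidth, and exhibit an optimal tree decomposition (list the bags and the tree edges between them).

Treewidth 2.
Bags: B1 = {a, b, c}
Tree: (single bag)

With just one bag of size 3, the width is 3 − 1 = 2, so tw(G) ≤ 2. Conversely, {a, b, c} is a clique of size 3, and the vertices of any clique must share a bag in every tree decomposition; so some bag has ≥ 3 vertices and tw(G) ≥ 2. Combining the bounds, tw(G) = 2.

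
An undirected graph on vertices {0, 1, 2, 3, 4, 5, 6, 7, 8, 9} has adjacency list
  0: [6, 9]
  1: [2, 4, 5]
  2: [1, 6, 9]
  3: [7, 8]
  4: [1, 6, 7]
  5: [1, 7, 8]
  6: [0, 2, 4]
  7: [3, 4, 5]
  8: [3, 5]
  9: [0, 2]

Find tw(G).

2

A width-2 tree decomposition is:
Bags: B1 = {0, 6, 9}  B2 = {2, 6, 9}  B3 = {2, 4, 6}  B4 = {1, 2, 4}  B5 = {1, 4, 7}  B6 = {1, 5, 7}  B7 = {3, 5, 7}  B8 = {3, 5, 8}
Tree: B1–B2, B2–B3, B3–B4, B4–B5, B5–B6, B6–B7, B7–B8
The largest bag has 3 vertices, giving width 2; this decomposition certifies tw(G) ≤ 2. Since 0–9–2–6–0 is a cycle in G, G is not acyclic. Forests are exactly the graphs of treewidth ≤ 1, so tw(G) ≥ 2. Therefore the treewidth is 2.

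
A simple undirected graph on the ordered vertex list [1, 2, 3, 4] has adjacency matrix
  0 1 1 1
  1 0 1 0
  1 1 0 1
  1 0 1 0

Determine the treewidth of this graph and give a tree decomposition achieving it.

Treewidth 2.
One optimal decomposition is:
Bags: B1 = {1, 3, 4}  B2 = {1, 2, 3}
Tree: B1–B2

Each bag holds 3 vertices, so the decomposition has width 2, which upper-bounds the treewidth. For the lower bound, the 3 vertices {1, 2, 3} are pairwise adjacent, and any tree decomposition puts a clique entirely inside one bag — forcing width ≥ 2. Hence tw(G) = 2 exactly.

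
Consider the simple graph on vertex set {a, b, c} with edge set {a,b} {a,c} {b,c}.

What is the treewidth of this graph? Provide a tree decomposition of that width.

A single bag containing all 3 vertices is trivially a valid decomposition of width 2. On the other hand G contains the 3-clique {a, b, c}. A clique must lie in a single bag of any decomposition, so no decomposition can have width below 2. Hence tw(G) = 2 exactly.

Treewidth 2.
One such decomposition:
Bags: B1 = {a, b, c}
Tree: (single bag)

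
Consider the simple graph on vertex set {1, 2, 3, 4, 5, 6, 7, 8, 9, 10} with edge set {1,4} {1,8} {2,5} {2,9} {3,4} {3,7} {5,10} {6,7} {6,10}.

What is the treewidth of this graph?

A width-1 tree decomposition is:
Bags: B1 = {2, 9}  B2 = {2, 5}  B3 = {5, 10}  B4 = {6, 10}  B5 = {6, 7}  B6 = {3, 7}  B7 = {3, 4}  B8 = {1, 4}  B9 = {1, 8}
Tree: B1–B2, B2–B3, B3–B4, B4–B5, B5–B6, B6–B7, B7–B8, B8–B9
Every bag has size at most 2, so the width is 2 − 1 = 1 and tw(G) ≤ 1. Any graph with an edge has treewidth ≥ 1, and G has the edge 9–2. Combining the bounds, tw(G) = 1.

1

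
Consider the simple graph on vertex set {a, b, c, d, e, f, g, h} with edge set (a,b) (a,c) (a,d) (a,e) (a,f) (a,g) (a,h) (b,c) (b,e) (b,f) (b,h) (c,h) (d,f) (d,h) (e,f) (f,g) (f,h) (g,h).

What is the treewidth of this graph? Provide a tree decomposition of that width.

Each bag holds 4 vertices, so the decomposition has width 3, which upper-bounds the treewidth. Conversely, {a, b, c, h} is a clique of size 4, and the vertices of any clique must share a bag in every tree decomposition; so some bag has ≥ 4 vertices and tw(G) ≥ 3. Therefore the treewidth is 3.

Treewidth 3.
One such decomposition:
Bags: B1 = {a, b, f, h}  B2 = {a, b, e, f}  B3 = {a, b, c, h}  B4 = {a, f, g, h}  B5 = {a, d, f, h}
Tree: B1–B2, B1–B3, B1–B4, B1–B5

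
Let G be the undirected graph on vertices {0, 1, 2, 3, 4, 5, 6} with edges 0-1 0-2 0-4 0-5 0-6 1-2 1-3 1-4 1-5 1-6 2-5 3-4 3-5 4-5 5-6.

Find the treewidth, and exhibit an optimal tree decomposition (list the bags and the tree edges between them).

Each bag holds 4 vertices, so the decomposition has width 3, which upper-bounds the treewidth. For the lower bound, the 4 vertices {0, 1, 2, 5} are pairwise adjacent, and any tree decomposition puts a clique entirely inside one bag — forcing width ≥ 3. Combining the bounds, tw(G) = 3.

Treewidth 3.
One such decomposition:
Bags: B1 = {0, 1, 5, 6}  B2 = {0, 1, 4, 5}  B3 = {1, 3, 4, 5}  B4 = {0, 1, 2, 5}
Tree: B1–B2, B2–B3, B1–B4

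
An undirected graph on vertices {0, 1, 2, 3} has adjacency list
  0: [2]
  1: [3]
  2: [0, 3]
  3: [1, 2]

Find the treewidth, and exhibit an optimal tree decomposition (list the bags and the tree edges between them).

Treewidth 1.
One optimal decomposition is:
Bags: B1 = {0, 2}  B2 = {2, 3}  B3 = {1, 3}
Tree: B1–B2, B2–B3

Each bag holds 2 vertices, so the decomposition has width 1, which upper-bounds the treewidth. Any graph with an edge has treewidth ≥ 1, and G has the edge 0–2. Therefore the treewidth is 1.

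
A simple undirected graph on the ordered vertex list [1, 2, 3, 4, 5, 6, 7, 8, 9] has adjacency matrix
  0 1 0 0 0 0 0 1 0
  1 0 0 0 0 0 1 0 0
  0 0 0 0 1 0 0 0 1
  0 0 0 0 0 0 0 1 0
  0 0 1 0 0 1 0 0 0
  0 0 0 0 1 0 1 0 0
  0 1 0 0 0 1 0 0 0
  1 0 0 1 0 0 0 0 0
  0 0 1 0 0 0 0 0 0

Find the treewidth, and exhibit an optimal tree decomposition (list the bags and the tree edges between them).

Each bag holds 2 vertices, so the decomposition has width 1, which upper-bounds the treewidth. G has an edge, so its treewidth is at least 1. Therefore the treewidth is 1.

Treewidth 1.
One optimal decomposition is:
Bags: B1 = {3, 9}  B2 = {3, 5}  B3 = {5, 6}  B4 = {6, 7}  B5 = {2, 7}  B6 = {1, 2}  B7 = {1, 8}  B8 = {4, 8}
Tree: B1–B2, B2–B3, B3–B4, B4–B5, B5–B6, B6–B7, B7–B8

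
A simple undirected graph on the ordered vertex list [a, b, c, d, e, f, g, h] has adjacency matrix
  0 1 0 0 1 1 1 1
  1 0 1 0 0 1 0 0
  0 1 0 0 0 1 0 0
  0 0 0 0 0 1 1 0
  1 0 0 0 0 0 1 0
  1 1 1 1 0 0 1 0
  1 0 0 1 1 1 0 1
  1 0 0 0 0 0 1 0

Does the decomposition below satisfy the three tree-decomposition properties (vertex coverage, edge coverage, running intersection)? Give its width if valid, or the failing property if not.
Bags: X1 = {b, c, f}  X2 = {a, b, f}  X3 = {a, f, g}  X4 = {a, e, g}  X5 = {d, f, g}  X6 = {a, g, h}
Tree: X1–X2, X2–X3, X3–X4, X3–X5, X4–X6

Vertex coverage: the bags together contain {a, b, c, d, e, f, g, h}, the full vertex set. Edge coverage: each edge of G has both endpoints in at least one bag. Running intersection: for every vertex, the bags containing it form a connected subtree. All three properties hold, so this is a valid tree decomposition of width max|bag| − 1 = 2, and hence tw(G) ≤ 2.

Yes; width 2.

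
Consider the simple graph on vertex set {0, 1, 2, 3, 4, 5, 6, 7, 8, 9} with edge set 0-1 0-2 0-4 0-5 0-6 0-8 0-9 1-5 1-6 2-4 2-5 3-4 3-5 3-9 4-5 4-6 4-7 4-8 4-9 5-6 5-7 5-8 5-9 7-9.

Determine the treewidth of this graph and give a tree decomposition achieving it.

Treewidth 3.
Bags: B1 = {0, 4, 5, 6}  B2 = {0, 1, 5, 6}  B3 = {0, 4, 5, 9}  B4 = {0, 4, 5, 8}  B5 = {0, 2, 4, 5}  B6 = {4, 5, 7, 9}  B7 = {3, 4, 5, 9}
Tree: B1–B2, B1–B3, B3–B4, B4–B5, B3–B6, B6–B7

Each bag holds 4 vertices, so the decomposition has width 3, which upper-bounds the treewidth. For the lower bound, the 4 vertices {0, 1, 5, 6} are pairwise adjacent, and any tree decomposition puts a clique entirely inside one bag — forcing width ≥ 3. Therefore the treewidth is 3.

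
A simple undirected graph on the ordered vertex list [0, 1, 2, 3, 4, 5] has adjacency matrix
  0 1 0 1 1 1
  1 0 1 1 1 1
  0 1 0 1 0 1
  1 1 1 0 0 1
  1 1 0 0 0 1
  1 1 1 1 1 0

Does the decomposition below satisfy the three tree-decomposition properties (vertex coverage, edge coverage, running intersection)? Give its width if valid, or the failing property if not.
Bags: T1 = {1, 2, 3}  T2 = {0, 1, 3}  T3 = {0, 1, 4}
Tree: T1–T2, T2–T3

A tree decomposition must satisfy three properties: every vertex lies in some bag; for every edge, both endpoints lie together in some bag; and for every vertex, the bags containing it form a connected subtree. Here vertex 5 appears in no bag, so the decomposition is invalid.

No — vertex 5 appears in no bag.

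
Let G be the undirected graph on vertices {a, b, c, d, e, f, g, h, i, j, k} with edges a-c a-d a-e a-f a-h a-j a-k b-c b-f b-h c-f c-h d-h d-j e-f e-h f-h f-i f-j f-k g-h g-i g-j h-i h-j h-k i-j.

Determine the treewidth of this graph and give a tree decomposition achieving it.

The largest bag has 4 vertices, giving width 3; this decomposition certifies tw(G) ≤ 3. On the other hand G contains the 4-clique {a, d, h, j}. A clique must lie in a single bag of any decomposition, so no decomposition can have width below 3. Hence tw(G) = 3 exactly.

Treewidth 3.
One such decomposition:
Bags: B1 = {a, f, h, j}  B2 = {f, h, i, j}  B3 = {a, e, f, h}  B4 = {g, h, i, j}  B5 = {a, c, f, h}  B6 = {a, f, h, k}  B7 = {a, d, h, j}  B8 = {b, c, f, h}
Tree: B1–B2, B1–B3, B2–B4, B1–B5, B5–B6, B1–B7, B5–B8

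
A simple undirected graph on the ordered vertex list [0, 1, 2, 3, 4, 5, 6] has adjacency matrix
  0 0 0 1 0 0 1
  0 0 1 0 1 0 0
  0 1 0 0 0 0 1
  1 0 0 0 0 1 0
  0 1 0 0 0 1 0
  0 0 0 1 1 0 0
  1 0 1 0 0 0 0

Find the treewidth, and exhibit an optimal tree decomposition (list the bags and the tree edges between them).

Every bag has size at most 3, so the width is 3 − 1 = 2 and tw(G) ≤ 2. The edges 6–2–1–4–5–3–0–6 form a cycle, so G is not a tree and its treewidth is at least 2. Hence tw(G) = 2 exactly.

Treewidth 2.
One optimal decomposition is:
Bags: B1 = {1, 2, 6}  B2 = {1, 4, 6}  B3 = {4, 5, 6}  B4 = {3, 5, 6}  B5 = {0, 3, 6}
Tree: B1–B2, B2–B3, B3–B4, B4–B5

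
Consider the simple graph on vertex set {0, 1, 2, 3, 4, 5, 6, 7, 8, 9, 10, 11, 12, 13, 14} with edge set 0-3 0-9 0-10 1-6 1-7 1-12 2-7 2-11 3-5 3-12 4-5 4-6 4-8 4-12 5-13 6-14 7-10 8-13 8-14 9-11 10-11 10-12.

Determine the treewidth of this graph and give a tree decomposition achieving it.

The largest bag has 4 vertices, giving width 3; this decomposition certifies tw(G) ≤ 3. For the lower bound: the 4 vertex sets {2,9,11}, {7}, {10}, {0,1,3,12} are disjoint, each induces a connected subgraph, and every pair is joined by at least one edge of G. Contracting each set to a single vertex therefore yields K_{4} as a minor, and since treewidth is minor-monotone, tw(G) ≥ tw(K_{4}) = 3. The upper and lower bounds meet at 3, so that is the treewidth.

Treewidth 3.
One such decomposition:
Bags: B1 = {2, 7, 9, 11}  B2 = {7, 9, 10, 11}  B3 = {0, 7, 9, 10}  B4 = {0, 1, 7, 10}  B5 = {0, 1, 10, 12}  B6 = {0, 1, 3, 12}  B7 = {1, 3, 6, 12}  B8 = {3, 4, 6, 12}  B9 = {3, 4, 5, 6}  B10 = {4, 5, 6, 14}  B11 = {4, 5, 8, 14}  B12 = {5, 8, 13, 14}
Tree: B1–B2, B2–B3, B3–B4, B4–B5, B5–B6, B6–B7, B7–B8, B8–B9, B9–B10, B10–B11, B11–B12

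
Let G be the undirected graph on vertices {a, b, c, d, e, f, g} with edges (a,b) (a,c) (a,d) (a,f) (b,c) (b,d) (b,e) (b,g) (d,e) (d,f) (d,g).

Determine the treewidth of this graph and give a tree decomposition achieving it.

Each bag holds 3 vertices, so the decomposition has width 2, which upper-bounds the treewidth. For the lower bound, the 3 vertices {a, d, f} are pairwise adjacent, and any tree decomposition puts a clique entirely inside one bag — forcing width ≥ 2. Hence tw(G) = 2 exactly.

Treewidth 2.
Bags: B1 = {a, b, d}  B2 = {a, b, c}  B3 = {b, d, g}  B4 = {a, d, f}  B5 = {b, d, e}
Tree: B1–B2, B1–B3, B1–B4, B1–B5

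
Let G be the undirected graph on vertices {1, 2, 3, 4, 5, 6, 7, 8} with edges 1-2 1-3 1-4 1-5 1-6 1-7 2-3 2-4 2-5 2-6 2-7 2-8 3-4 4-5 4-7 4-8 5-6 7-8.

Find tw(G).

3

A width-3 tree decomposition is:
Bags: B1 = {1, 2, 4, 7}  B2 = {1, 2, 4, 5}  B3 = {2, 4, 7, 8}  B4 = {1, 2, 5, 6}  B5 = {1, 2, 3, 4}
Tree: B1–B2, B1–B3, B2–B4, B1–B5
The largest bag has 4 vertices, giving width 3; this decomposition certifies tw(G) ≤ 3. On the other hand G contains the 4-clique {2, 4, 7, 8}. A clique must lie in a single bag of any decomposition, so no decomposition can have width below 3. Combining the bounds, tw(G) = 3.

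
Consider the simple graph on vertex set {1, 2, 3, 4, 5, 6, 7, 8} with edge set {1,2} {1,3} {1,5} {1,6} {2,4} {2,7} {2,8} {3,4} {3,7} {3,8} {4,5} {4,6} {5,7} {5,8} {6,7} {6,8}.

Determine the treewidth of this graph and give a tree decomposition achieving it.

Treewidth 4.
One optimal decomposition is:
Bags: B1 = {1, 3, 4, 7, 8}  B2 = {1, 2, 4, 7, 8}  B3 = {1, 4, 5, 7, 8}  B4 = {1, 4, 6, 7, 8}
Tree: B1–B2, B2–B3, B3–B4

Each bag holds 5 vertices, so the decomposition has width 4, which upper-bounds the treewidth. For the lower bound: the 5 vertex sets {1,3}, {2,8}, {5,7}, {4}, {6} are disjoint, each induces a connected subgraph, and every pair is joined by at least one edge of G. Contracting each set to a single vertex therefore yields K_{5} as a minor, and since treewidth is minor-monotone, tw(G) ≥ tw(K_{5}) = 4. Combining the bounds, tw(G) = 4.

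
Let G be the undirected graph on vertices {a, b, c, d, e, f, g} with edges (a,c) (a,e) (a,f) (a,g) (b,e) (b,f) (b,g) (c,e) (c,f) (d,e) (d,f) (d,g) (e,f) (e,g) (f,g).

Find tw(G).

3

A width-3 tree decomposition is:
Bags: B1 = {a, e, f, g}  B2 = {a, c, e, f}  B3 = {b, e, f, g}  B4 = {d, e, f, g}
Tree: B1–B2, B1–B3, B3–B4
Each bag holds 4 vertices, so the decomposition has width 3, which upper-bounds the treewidth. On the other hand G contains the 4-clique {d, e, f, g}. A clique must lie in a single bag of any decomposition, so no decomposition can have width below 3. Hence tw(G) = 3 exactly.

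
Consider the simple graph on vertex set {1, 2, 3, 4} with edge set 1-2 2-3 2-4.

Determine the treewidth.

1

A width-1 tree decomposition is:
Bags: B1 = {2, 4}  B2 = {1, 2}  B3 = {2, 3}
Tree: B1–B2, B1–B3
Every bag has size at most 2, so the width is 2 − 1 = 1 and tw(G) ≤ 1. G has an edge, so its treewidth is at least 1. The upper and lower bounds meet at 1, so that is the treewidth.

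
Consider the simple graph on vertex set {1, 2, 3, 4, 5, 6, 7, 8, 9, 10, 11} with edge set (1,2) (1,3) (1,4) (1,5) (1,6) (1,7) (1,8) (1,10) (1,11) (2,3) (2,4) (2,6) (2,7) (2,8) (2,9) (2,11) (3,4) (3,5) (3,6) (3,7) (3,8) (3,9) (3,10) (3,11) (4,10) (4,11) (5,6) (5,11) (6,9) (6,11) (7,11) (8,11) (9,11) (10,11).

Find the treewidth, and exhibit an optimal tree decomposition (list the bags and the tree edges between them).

Treewidth 4.
Bags: B1 = {2, 3, 6, 9, 11}  B2 = {1, 2, 3, 6, 11}  B3 = {1, 2, 3, 8, 11}  B4 = {1, 2, 3, 4, 11}  B5 = {1, 2, 3, 7, 11}  B6 = {1, 3, 5, 6, 11}  B7 = {1, 3, 4, 10, 11}
Tree: B1–B2, B2–B3, B3–B4, B2–B5, B2–B6, B4–B7

Every bag has size at most 5, so the width is 5 − 1 = 4 and tw(G) ≤ 4. Conversely, {1, 2, 3, 8, 11} is a clique of size 5, and the vertices of any clique must share a bag in every tree decomposition; so some bag has ≥ 5 vertices and tw(G) ≥ 4. Hence tw(G) = 4 exactly.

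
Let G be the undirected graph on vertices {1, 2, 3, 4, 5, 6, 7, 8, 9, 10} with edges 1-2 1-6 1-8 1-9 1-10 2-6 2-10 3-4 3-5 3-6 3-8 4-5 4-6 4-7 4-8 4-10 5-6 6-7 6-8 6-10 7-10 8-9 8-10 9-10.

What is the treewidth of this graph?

A width-3 tree decomposition is:
Bags: B1 = {4, 6, 8, 10}  B2 = {3, 4, 6, 8}  B3 = {1, 6, 8, 10}  B4 = {4, 6, 7, 10}  B5 = {3, 4, 5, 6}  B6 = {1, 2, 6, 10}  B7 = {1, 8, 9, 10}
Tree: B1–B2, B1–B3, B1–B4, B2–B5, B3–B6, B3–B7
The largest bag has 4 vertices, giving width 3; this decomposition certifies tw(G) ≤ 3. For the lower bound, the 4 vertices {1, 8, 9, 10} are pairwise adjacent, and any tree decomposition puts a clique entirely inside one bag — forcing width ≥ 3. Combining the bounds, tw(G) = 3.

3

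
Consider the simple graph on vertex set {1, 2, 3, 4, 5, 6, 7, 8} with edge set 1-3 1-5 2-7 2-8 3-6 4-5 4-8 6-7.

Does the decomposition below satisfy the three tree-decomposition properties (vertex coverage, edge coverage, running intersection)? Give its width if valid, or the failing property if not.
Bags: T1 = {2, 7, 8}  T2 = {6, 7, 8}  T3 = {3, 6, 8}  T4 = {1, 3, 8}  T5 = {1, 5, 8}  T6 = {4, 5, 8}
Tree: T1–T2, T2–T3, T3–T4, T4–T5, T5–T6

Yes; width 2.

Checking the three conditions: (i) the bags cover all of {1, 2, 3, 4, 5, 6, 7, 8}; (ii) for each edge, some bag contains both endpoints; (iii) the bags containing any fixed vertex form a subtree. All hold, so the decomposition is valid with width 3 − 1 = 2.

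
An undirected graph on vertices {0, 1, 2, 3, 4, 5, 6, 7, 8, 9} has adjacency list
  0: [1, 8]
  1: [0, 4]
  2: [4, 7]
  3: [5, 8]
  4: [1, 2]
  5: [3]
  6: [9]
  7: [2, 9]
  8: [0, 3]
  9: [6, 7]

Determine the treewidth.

A width-1 tree decomposition is:
Bags: B1 = {6, 9}  B2 = {7, 9}  B3 = {2, 7}  B4 = {2, 4}  B5 = {1, 4}  B6 = {0, 1}  B7 = {0, 8}  B8 = {3, 8}  B9 = {3, 5}
Tree: B1–B2, B2–B3, B3–B4, B4–B5, B5–B6, B6–B7, B7–B8, B8–B9
Each bag holds 2 vertices, so the decomposition has width 1, which upper-bounds the treewidth. G has an edge, so its treewidth is at least 1. Combining the bounds, tw(G) = 1.

1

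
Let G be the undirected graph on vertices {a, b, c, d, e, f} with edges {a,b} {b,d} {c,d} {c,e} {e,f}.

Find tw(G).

1

A width-1 tree decomposition is:
Bags: B1 = {b, d}  B2 = {c, d}  B3 = {a, b}  B4 = {c, e}  B5 = {e, f}
Tree: B1–B2, B1–B3, B2–B4, B4–B5
Each bag holds 2 vertices, so the decomposition has width 1, which upper-bounds the treewidth. G has an edge, so its treewidth is at least 1. Combining the bounds, tw(G) = 1.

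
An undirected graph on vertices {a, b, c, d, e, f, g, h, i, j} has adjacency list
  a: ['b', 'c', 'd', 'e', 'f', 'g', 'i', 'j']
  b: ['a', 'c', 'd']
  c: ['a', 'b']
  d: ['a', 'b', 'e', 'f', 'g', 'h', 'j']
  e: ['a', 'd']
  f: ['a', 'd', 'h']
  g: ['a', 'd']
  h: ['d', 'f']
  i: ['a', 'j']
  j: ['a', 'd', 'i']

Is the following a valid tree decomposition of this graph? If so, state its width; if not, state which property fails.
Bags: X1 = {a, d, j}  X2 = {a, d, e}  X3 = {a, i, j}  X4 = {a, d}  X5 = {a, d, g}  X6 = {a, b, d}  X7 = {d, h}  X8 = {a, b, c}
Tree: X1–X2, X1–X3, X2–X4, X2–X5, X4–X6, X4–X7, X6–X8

A tree decomposition must satisfy three properties: every vertex lies in some bag; for every edge, both endpoints lie together in some bag; and for every vertex, the bags containing it form a connected subtree. Here vertex f appears in no bag, so the decomposition is invalid.

No — vertex f appears in no bag.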